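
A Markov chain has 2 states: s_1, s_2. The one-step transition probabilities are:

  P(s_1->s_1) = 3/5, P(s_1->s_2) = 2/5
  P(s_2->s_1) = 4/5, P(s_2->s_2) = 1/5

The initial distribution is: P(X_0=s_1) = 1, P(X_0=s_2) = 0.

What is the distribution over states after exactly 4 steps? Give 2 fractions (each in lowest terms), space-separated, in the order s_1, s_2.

Answer: 417/625 208/625

Derivation:
Propagating the distribution step by step (d_{t+1} = d_t * P):
d_0 = (s_1=1, s_2=0)
  d_1[s_1] = 1*3/5 + 0*4/5 = 3/5
  d_1[s_2] = 1*2/5 + 0*1/5 = 2/5
d_1 = (s_1=3/5, s_2=2/5)
  d_2[s_1] = 3/5*3/5 + 2/5*4/5 = 17/25
  d_2[s_2] = 3/5*2/5 + 2/5*1/5 = 8/25
d_2 = (s_1=17/25, s_2=8/25)
  d_3[s_1] = 17/25*3/5 + 8/25*4/5 = 83/125
  d_3[s_2] = 17/25*2/5 + 8/25*1/5 = 42/125
d_3 = (s_1=83/125, s_2=42/125)
  d_4[s_1] = 83/125*3/5 + 42/125*4/5 = 417/625
  d_4[s_2] = 83/125*2/5 + 42/125*1/5 = 208/625
d_4 = (s_1=417/625, s_2=208/625)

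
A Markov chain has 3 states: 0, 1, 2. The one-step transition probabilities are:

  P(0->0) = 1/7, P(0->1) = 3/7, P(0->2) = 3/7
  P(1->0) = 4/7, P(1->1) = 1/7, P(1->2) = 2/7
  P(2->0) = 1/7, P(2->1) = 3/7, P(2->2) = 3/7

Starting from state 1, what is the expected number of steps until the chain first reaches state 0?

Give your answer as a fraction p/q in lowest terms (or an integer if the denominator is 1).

Answer: 7/3

Derivation:
Let h_i = expected steps to first reach 0 from state i.
Boundary: h_0 = 0.
First-step equations for the other states:
  h_1 = 1 + 4/7*h_0 + 1/7*h_1 + 2/7*h_2
  h_2 = 1 + 1/7*h_0 + 3/7*h_1 + 3/7*h_2

Substituting h_0 = 0 and rearranging gives the linear system (I - Q) h = 1:
  [6/7, -2/7] . (h_1, h_2) = 1
  [-3/7, 4/7] . (h_1, h_2) = 1

Solving yields:
  h_1 = 7/3
  h_2 = 7/2

Starting state is 1, so the expected hitting time is h_1 = 7/3.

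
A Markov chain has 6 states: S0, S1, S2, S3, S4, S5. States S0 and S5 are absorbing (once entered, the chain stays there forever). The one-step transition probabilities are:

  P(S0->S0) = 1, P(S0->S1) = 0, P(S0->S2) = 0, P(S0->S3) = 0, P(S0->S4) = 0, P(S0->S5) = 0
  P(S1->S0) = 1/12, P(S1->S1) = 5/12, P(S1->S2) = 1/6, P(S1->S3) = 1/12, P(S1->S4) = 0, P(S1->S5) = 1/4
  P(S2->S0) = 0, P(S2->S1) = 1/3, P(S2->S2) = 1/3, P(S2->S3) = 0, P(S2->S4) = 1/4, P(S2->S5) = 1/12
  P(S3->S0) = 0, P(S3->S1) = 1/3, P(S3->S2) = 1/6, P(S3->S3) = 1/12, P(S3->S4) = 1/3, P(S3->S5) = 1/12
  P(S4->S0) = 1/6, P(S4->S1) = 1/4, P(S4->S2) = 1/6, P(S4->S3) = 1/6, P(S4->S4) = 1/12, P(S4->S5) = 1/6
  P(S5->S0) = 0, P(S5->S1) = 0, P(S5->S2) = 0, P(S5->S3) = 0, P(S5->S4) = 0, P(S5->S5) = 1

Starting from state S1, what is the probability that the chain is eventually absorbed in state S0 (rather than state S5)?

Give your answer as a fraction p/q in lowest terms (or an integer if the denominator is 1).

Answer: 47/185

Derivation:
Let a_i = P(absorbed in S0 | start in state i).
Boundary conditions: a_S0 = 1, a_S5 = 0.
For each transient state i, a_i = sum_j P(i->j) * a_j:
  a_S1 = 1/12*a_S0 + 5/12*a_S1 + 1/6*a_S2 + 1/12*a_S3 + 0*a_S4 + 1/4*a_S5
  a_S2 = 0*a_S0 + 1/3*a_S1 + 1/3*a_S2 + 0*a_S3 + 1/4*a_S4 + 1/12*a_S5
  a_S3 = 0*a_S0 + 1/3*a_S1 + 1/6*a_S2 + 1/12*a_S3 + 1/3*a_S4 + 1/12*a_S5
  a_S4 = 1/6*a_S0 + 1/4*a_S1 + 1/6*a_S2 + 1/6*a_S3 + 1/12*a_S4 + 1/6*a_S5

Substituting a_S0 = 1 and a_S5 = 0, rearrange to (I - Q) a = r where r[i] = P(i -> S0):
  [7/12, -1/6, -1/12, 0] . (a_S1, a_S2, a_S3, a_S4) = 1/12
  [-1/3, 2/3, 0, -1/4] . (a_S1, a_S2, a_S3, a_S4) = 0
  [-1/3, -1/6, 11/12, -1/3] . (a_S1, a_S2, a_S3, a_S4) = 0
  [-1/4, -1/6, -1/6, 11/12] . (a_S1, a_S2, a_S3, a_S4) = 1/6

Solving yields:
  a_S1 = 47/185
  a_S2 = 19/74
  a_S3 = 49/185
  a_S4 = 64/185

Starting state is S1, so the absorption probability is a_S1 = 47/185.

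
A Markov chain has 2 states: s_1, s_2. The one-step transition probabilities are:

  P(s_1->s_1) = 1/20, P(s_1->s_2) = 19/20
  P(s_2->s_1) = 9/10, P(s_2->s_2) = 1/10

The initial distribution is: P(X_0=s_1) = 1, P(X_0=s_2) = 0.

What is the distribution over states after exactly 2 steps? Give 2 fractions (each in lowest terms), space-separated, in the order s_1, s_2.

Answer: 343/400 57/400

Derivation:
Propagating the distribution step by step (d_{t+1} = d_t * P):
d_0 = (s_1=1, s_2=0)
  d_1[s_1] = 1*1/20 + 0*9/10 = 1/20
  d_1[s_2] = 1*19/20 + 0*1/10 = 19/20
d_1 = (s_1=1/20, s_2=19/20)
  d_2[s_1] = 1/20*1/20 + 19/20*9/10 = 343/400
  d_2[s_2] = 1/20*19/20 + 19/20*1/10 = 57/400
d_2 = (s_1=343/400, s_2=57/400)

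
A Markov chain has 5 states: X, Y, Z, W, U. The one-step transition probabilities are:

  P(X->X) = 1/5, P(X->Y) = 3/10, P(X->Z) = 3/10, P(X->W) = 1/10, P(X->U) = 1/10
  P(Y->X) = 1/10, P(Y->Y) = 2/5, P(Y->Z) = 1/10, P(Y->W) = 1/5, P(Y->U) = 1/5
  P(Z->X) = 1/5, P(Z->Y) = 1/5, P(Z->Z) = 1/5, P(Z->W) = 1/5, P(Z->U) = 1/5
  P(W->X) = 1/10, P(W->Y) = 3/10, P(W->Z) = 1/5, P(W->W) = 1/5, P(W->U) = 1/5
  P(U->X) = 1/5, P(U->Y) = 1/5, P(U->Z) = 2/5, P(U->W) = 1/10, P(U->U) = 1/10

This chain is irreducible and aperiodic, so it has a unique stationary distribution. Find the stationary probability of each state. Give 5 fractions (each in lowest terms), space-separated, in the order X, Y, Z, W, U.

The stationary distribution satisfies pi = pi * P, i.e.:
  pi_X = 1/5*pi_X + 1/10*pi_Y + 1/5*pi_Z + 1/10*pi_W + 1/5*pi_U
  pi_Y = 3/10*pi_X + 2/5*pi_Y + 1/5*pi_Z + 3/10*pi_W + 1/5*pi_U
  pi_Z = 3/10*pi_X + 1/10*pi_Y + 1/5*pi_Z + 1/5*pi_W + 2/5*pi_U
  pi_W = 1/10*pi_X + 1/5*pi_Y + 1/5*pi_Z + 1/5*pi_W + 1/10*pi_U
  pi_U = 1/10*pi_X + 1/5*pi_Y + 1/5*pi_Z + 1/5*pi_W + 1/10*pi_U
with normalization: pi_X + pi_Y + pi_Z + pi_W + pi_U = 1.

Using the first 4 balance equations plus normalization, the linear system A*pi = b is:
  [-4/5, 1/10, 1/5, 1/10, 1/5] . pi = 0
  [3/10, -3/5, 1/5, 3/10, 1/5] . pi = 0
  [3/10, 1/10, -4/5, 1/5, 2/5] . pi = 0
  [1/10, 1/5, 1/5, -4/5, 1/10] . pi = 0
  [1, 1, 1, 1, 1] . pi = 1

Solving yields:
  pi_X = 68/441
  pi_Y = 128/441
  pi_Z = 97/441
  pi_W = 74/441
  pi_U = 74/441

Verification (pi * P):
  68/441*1/5 + 128/441*1/10 + 97/441*1/5 + 74/441*1/10 + 74/441*1/5 = 68/441 = pi_X  (ok)
  68/441*3/10 + 128/441*2/5 + 97/441*1/5 + 74/441*3/10 + 74/441*1/5 = 128/441 = pi_Y  (ok)
  68/441*3/10 + 128/441*1/10 + 97/441*1/5 + 74/441*1/5 + 74/441*2/5 = 97/441 = pi_Z  (ok)
  68/441*1/10 + 128/441*1/5 + 97/441*1/5 + 74/441*1/5 + 74/441*1/10 = 74/441 = pi_W  (ok)
  68/441*1/10 + 128/441*1/5 + 97/441*1/5 + 74/441*1/5 + 74/441*1/10 = 74/441 = pi_U  (ok)

Answer: 68/441 128/441 97/441 74/441 74/441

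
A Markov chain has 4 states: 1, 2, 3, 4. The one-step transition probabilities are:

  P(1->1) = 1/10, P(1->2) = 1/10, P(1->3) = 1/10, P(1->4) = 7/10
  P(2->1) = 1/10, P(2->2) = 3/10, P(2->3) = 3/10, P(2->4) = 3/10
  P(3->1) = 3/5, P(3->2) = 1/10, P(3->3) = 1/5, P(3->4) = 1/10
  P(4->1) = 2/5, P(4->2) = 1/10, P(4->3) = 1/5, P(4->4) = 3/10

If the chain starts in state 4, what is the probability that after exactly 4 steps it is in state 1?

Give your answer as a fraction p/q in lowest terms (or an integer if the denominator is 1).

Answer: 3061/10000

Derivation:
Computing P^4 by repeated multiplication:
P^1 =
  1: [1/10, 1/10, 1/10, 7/10]
  2: [1/10, 3/10, 3/10, 3/10]
  3: [3/5, 1/10, 1/5, 1/10]
  4: [2/5, 1/10, 1/5, 3/10]
P^2 =
  1: [9/25, 3/25, 1/5, 8/25]
  2: [17/50, 4/25, 11/50, 7/25]
  3: [23/100, 3/25, 3/20, 1/2]
  4: [29/100, 3/25, 17/100, 21/50]
P^3 =
  1: [37/125, 31/250, 22/125, 101/250]
  2: [147/500, 33/250, 91/500, 49/125]
  3: [13/40, 31/250, 189/1000, 181/500]
  4: [311/1000, 31/250, 183/1000, 191/500]
P^4 =
  1: [773/2500, 78/625, 457/2500, 479/1250]
  2: [1543/5000, 79/625, 919/5000, 953/2500]
  3: [3031/10000, 78/625, 1799/10000, 1961/5000]
  4: [3061/10000, 78/625, 1813/10000, 1939/5000]

(P^4)[4 -> 1] = 3061/10000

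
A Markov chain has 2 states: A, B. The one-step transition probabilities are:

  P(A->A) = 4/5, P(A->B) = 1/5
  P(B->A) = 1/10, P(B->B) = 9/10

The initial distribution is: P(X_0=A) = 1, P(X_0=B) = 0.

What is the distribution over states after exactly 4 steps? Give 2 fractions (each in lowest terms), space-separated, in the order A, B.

Propagating the distribution step by step (d_{t+1} = d_t * P):
d_0 = (A=1, B=0)
  d_1[A] = 1*4/5 + 0*1/10 = 4/5
  d_1[B] = 1*1/5 + 0*9/10 = 1/5
d_1 = (A=4/5, B=1/5)
  d_2[A] = 4/5*4/5 + 1/5*1/10 = 33/50
  d_2[B] = 4/5*1/5 + 1/5*9/10 = 17/50
d_2 = (A=33/50, B=17/50)
  d_3[A] = 33/50*4/5 + 17/50*1/10 = 281/500
  d_3[B] = 33/50*1/5 + 17/50*9/10 = 219/500
d_3 = (A=281/500, B=219/500)
  d_4[A] = 281/500*4/5 + 219/500*1/10 = 2467/5000
  d_4[B] = 281/500*1/5 + 219/500*9/10 = 2533/5000
d_4 = (A=2467/5000, B=2533/5000)

Answer: 2467/5000 2533/5000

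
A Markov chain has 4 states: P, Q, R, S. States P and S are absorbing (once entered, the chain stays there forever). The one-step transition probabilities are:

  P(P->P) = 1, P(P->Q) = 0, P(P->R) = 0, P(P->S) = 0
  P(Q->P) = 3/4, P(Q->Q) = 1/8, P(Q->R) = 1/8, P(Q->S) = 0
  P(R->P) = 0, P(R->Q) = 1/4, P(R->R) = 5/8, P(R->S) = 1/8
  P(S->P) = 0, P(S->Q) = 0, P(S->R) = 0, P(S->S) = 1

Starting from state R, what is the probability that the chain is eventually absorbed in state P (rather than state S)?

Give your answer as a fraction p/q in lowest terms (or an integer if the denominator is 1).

Answer: 12/19

Derivation:
Let a_i = P(absorbed in P | start in state i).
Boundary conditions: a_P = 1, a_S = 0.
For each transient state i, a_i = sum_j P(i->j) * a_j:
  a_Q = 3/4*a_P + 1/8*a_Q + 1/8*a_R + 0*a_S
  a_R = 0*a_P + 1/4*a_Q + 5/8*a_R + 1/8*a_S

Substituting a_P = 1 and a_S = 0, rearrange to (I - Q) a = r where r[i] = P(i -> P):
  [7/8, -1/8] . (a_Q, a_R) = 3/4
  [-1/4, 3/8] . (a_Q, a_R) = 0

Solving yields:
  a_Q = 18/19
  a_R = 12/19

Starting state is R, so the absorption probability is a_R = 12/19.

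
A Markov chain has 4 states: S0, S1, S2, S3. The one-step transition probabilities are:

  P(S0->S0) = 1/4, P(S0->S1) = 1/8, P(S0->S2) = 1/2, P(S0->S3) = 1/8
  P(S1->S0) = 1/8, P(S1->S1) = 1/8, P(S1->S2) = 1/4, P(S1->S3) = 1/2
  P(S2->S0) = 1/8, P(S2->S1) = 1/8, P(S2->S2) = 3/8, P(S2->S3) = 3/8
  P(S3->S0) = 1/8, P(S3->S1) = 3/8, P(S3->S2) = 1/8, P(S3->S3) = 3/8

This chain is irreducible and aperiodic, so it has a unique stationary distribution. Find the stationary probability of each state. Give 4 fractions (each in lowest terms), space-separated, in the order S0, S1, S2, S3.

The stationary distribution satisfies pi = pi * P, i.e.:
  pi_S0 = 1/4*pi_S0 + 1/8*pi_S1 + 1/8*pi_S2 + 1/8*pi_S3
  pi_S1 = 1/8*pi_S0 + 1/8*pi_S1 + 1/8*pi_S2 + 3/8*pi_S3
  pi_S2 = 1/2*pi_S0 + 1/4*pi_S1 + 3/8*pi_S2 + 1/8*pi_S3
  pi_S3 = 1/8*pi_S0 + 1/2*pi_S1 + 3/8*pi_S2 + 3/8*pi_S3
with normalization: pi_S0 + pi_S1 + pi_S2 + pi_S3 = 1.

Using the first 3 balance equations plus normalization, the linear system A*pi = b is:
  [-3/4, 1/8, 1/8, 1/8] . pi = 0
  [1/8, -7/8, 1/8, 3/8] . pi = 0
  [1/2, 1/4, -5/8, 1/8] . pi = 0
  [1, 1, 1, 1] . pi = 1

Solving yields:
  pi_S0 = 1/7
  pi_S1 = 47/217
  pi_S2 = 17/62
  pi_S3 = 159/434

Verification (pi * P):
  1/7*1/4 + 47/217*1/8 + 17/62*1/8 + 159/434*1/8 = 1/7 = pi_S0  (ok)
  1/7*1/8 + 47/217*1/8 + 17/62*1/8 + 159/434*3/8 = 47/217 = pi_S1  (ok)
  1/7*1/2 + 47/217*1/4 + 17/62*3/8 + 159/434*1/8 = 17/62 = pi_S2  (ok)
  1/7*1/8 + 47/217*1/2 + 17/62*3/8 + 159/434*3/8 = 159/434 = pi_S3  (ok)

Answer: 1/7 47/217 17/62 159/434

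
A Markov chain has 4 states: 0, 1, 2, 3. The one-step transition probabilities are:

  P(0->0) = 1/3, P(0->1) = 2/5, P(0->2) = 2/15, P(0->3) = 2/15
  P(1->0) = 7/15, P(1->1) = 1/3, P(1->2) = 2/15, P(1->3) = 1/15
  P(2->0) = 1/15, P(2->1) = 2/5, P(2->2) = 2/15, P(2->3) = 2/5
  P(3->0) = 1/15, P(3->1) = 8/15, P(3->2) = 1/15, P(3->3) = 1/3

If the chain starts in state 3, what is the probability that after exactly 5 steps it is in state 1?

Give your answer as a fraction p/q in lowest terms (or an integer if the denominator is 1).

Computing P^5 by repeated multiplication:
P^1 =
  0: [1/3, 2/5, 2/15, 2/15]
  1: [7/15, 1/3, 2/15, 1/15]
  2: [1/15, 2/5, 2/15, 2/5]
  3: [1/15, 8/15, 1/15, 1/3]
P^2 =
  0: [71/225, 88/225, 28/225, 38/225]
  1: [73/225, 29/75, 29/225, 4/25]
  2: [11/45, 32/75, 8/75, 2/9]
  3: [67/225, 92/225, 1/9, 41/225]
P^3 =
  0: [1037/3375, 446/1125, 412/3375, 196/1125]
  1: [1039/3375, 89/225, 46/375, 587/3375]
  2: [1021/3375, 1354/3375, 16/135, 8/45]
  3: [209/675, 268/675, 409/3375, 581/3375]
P^4 =
  0: [15551/50625, 248/625, 2054/16875, 8824/50625]
  1: [15541/50625, 20089/50625, 6163/50625, 2944/16875]
  2: [15583/50625, 20096/50625, 82/675, 2932/16875]
  3: [3119/10125, 20072/50625, 6169/50625, 8789/50625]
P^5 =
  0: [233357/759375, 60262/151875, 92426/759375, 14698/84375]
  1: [233323/759375, 12053/30375, 30806/253125, 14701/84375]
  2: [233533/759375, 301246/759375, 30818/253125, 132142/759375]
  3: [233437/759375, 301256/759375, 92461/759375, 132221/759375]

(P^5)[3 -> 1] = 301256/759375

Answer: 301256/759375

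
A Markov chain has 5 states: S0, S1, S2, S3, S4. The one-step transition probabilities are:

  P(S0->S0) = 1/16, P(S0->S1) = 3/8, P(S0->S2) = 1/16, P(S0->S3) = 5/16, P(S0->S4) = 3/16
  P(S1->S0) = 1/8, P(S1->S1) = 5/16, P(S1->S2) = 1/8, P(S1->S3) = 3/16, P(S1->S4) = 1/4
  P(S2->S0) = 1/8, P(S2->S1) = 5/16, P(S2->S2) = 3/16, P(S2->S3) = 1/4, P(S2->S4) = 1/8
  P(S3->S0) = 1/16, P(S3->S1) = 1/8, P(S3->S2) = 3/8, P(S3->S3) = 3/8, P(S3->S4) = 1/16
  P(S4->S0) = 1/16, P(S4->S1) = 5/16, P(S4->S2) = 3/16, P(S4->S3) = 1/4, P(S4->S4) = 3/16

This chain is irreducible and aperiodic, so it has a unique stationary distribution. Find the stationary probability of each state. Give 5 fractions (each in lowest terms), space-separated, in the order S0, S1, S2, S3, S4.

The stationary distribution satisfies pi = pi * P, i.e.:
  pi_S0 = 1/16*pi_S0 + 1/8*pi_S1 + 1/8*pi_S2 + 1/16*pi_S3 + 1/16*pi_S4
  pi_S1 = 3/8*pi_S0 + 5/16*pi_S1 + 5/16*pi_S2 + 1/8*pi_S3 + 5/16*pi_S4
  pi_S2 = 1/16*pi_S0 + 1/8*pi_S1 + 3/16*pi_S2 + 3/8*pi_S3 + 3/16*pi_S4
  pi_S3 = 5/16*pi_S0 + 3/16*pi_S1 + 1/4*pi_S2 + 3/8*pi_S3 + 1/4*pi_S4
  pi_S4 = 3/16*pi_S0 + 1/4*pi_S1 + 1/8*pi_S2 + 1/16*pi_S3 + 3/16*pi_S4
with normalization: pi_S0 + pi_S1 + pi_S2 + pi_S3 + pi_S4 = 1.

Using the first 4 balance equations plus normalization, the linear system A*pi = b is:
  [-15/16, 1/8, 1/8, 1/16, 1/16] . pi = 0
  [3/8, -11/16, 5/16, 1/8, 5/16] . pi = 0
  [1/16, 1/8, -13/16, 3/8, 3/16] . pi = 0
  [5/16, 3/16, 1/4, -5/8, 1/4] . pi = 0
  [1, 1, 1, 1, 1] . pi = 1

Solving yields:
  pi_S0 = 2623/28404
  pi_S1 = 7585/28404
  pi_S2 = 1993/9468
  pi_S3 = 2587/9468
  pi_S4 = 1114/7101

Verification (pi * P):
  2623/28404*1/16 + 7585/28404*1/8 + 1993/9468*1/8 + 2587/9468*1/16 + 1114/7101*1/16 = 2623/28404 = pi_S0  (ok)
  2623/28404*3/8 + 7585/28404*5/16 + 1993/9468*5/16 + 2587/9468*1/8 + 1114/7101*5/16 = 7585/28404 = pi_S1  (ok)
  2623/28404*1/16 + 7585/28404*1/8 + 1993/9468*3/16 + 2587/9468*3/8 + 1114/7101*3/16 = 1993/9468 = pi_S2  (ok)
  2623/28404*5/16 + 7585/28404*3/16 + 1993/9468*1/4 + 2587/9468*3/8 + 1114/7101*1/4 = 2587/9468 = pi_S3  (ok)
  2623/28404*3/16 + 7585/28404*1/4 + 1993/9468*1/8 + 2587/9468*1/16 + 1114/7101*3/16 = 1114/7101 = pi_S4  (ok)

Answer: 2623/28404 7585/28404 1993/9468 2587/9468 1114/7101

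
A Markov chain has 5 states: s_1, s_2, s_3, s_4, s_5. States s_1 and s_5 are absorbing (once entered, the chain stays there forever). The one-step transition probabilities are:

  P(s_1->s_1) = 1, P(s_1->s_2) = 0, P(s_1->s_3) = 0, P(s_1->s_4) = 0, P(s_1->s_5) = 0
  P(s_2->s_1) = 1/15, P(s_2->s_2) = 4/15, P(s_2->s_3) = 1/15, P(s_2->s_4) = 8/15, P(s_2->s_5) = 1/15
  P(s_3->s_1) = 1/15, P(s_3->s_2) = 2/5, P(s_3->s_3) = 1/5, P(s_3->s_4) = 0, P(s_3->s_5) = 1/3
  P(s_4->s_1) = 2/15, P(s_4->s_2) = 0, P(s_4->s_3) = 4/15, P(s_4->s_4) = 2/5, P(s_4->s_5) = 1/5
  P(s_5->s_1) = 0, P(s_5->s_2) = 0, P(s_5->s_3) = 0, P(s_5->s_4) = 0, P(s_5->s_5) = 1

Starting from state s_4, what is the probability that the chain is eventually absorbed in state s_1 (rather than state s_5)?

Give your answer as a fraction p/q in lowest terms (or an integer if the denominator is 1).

Answer: 160/471

Derivation:
Let a_i = P(absorbed in s_1 | start in state i).
Boundary conditions: a_s_1 = 1, a_s_5 = 0.
For each transient state i, a_i = sum_j P(i->j) * a_j:
  a_s_2 = 1/15*a_s_1 + 4/15*a_s_2 + 1/15*a_s_3 + 8/15*a_s_4 + 1/15*a_s_5
  a_s_3 = 1/15*a_s_1 + 2/5*a_s_2 + 1/5*a_s_3 + 0*a_s_4 + 1/3*a_s_5
  a_s_4 = 2/15*a_s_1 + 0*a_s_2 + 4/15*a_s_3 + 2/5*a_s_4 + 1/5*a_s_5

Substituting a_s_1 = 1 and a_s_5 = 0, rearrange to (I - Q) a = r where r[i] = P(i -> s_1):
  [11/15, -1/15, -8/15] . (a_s_2, a_s_3, a_s_4) = 1/15
  [-2/5, 4/5, 0] . (a_s_2, a_s_3, a_s_4) = 1/15
  [0, -4/15, 3/5] . (a_s_2, a_s_3, a_s_4) = 2/15

Solving yields:
  a_s_2 = 341/942
  a_s_3 = 83/314
  a_s_4 = 160/471

Starting state is s_4, so the absorption probability is a_s_4 = 160/471.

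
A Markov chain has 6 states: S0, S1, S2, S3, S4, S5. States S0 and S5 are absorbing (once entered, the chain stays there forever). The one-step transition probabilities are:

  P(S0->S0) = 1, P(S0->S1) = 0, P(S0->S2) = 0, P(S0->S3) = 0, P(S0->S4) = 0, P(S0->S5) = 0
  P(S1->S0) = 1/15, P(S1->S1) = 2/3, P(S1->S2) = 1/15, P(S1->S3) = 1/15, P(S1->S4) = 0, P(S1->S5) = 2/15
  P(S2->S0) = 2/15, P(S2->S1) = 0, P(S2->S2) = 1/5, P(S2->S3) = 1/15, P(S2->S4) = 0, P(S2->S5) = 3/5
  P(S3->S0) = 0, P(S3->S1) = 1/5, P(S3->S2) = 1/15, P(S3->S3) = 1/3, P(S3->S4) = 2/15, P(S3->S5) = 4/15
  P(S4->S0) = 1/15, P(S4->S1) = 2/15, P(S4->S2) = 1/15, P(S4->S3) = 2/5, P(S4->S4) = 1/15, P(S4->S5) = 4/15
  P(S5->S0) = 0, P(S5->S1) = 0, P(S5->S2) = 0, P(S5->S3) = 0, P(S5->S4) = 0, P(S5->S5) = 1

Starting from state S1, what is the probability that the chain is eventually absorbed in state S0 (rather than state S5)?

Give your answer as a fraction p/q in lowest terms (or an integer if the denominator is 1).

Let a_i = P(absorbed in S0 | start in state i).
Boundary conditions: a_S0 = 1, a_S5 = 0.
For each transient state i, a_i = sum_j P(i->j) * a_j:
  a_S1 = 1/15*a_S0 + 2/3*a_S1 + 1/15*a_S2 + 1/15*a_S3 + 0*a_S4 + 2/15*a_S5
  a_S2 = 2/15*a_S0 + 0*a_S1 + 1/5*a_S2 + 1/15*a_S3 + 0*a_S4 + 3/5*a_S5
  a_S3 = 0*a_S0 + 1/5*a_S1 + 1/15*a_S2 + 1/3*a_S3 + 2/15*a_S4 + 4/15*a_S5
  a_S4 = 1/15*a_S0 + 2/15*a_S1 + 1/15*a_S2 + 2/5*a_S3 + 1/15*a_S4 + 4/15*a_S5

Substituting a_S0 = 1 and a_S5 = 0, rearrange to (I - Q) a = r where r[i] = P(i -> S0):
  [1/3, -1/15, -1/15, 0] . (a_S1, a_S2, a_S3, a_S4) = 1/15
  [0, 4/5, -1/15, 0] . (a_S1, a_S2, a_S3, a_S4) = 2/15
  [-1/5, -1/15, 2/3, -2/15] . (a_S1, a_S2, a_S3, a_S4) = 0
  [-2/15, -1/15, -2/5, 14/15] . (a_S1, a_S2, a_S3, a_S4) = 1/15

Solving yields:
  a_S1 = 917/3501
  a_S2 = 622/3501
  a_S3 = 154/1167
  a_S4 = 1247/7002

Starting state is S1, so the absorption probability is a_S1 = 917/3501.

Answer: 917/3501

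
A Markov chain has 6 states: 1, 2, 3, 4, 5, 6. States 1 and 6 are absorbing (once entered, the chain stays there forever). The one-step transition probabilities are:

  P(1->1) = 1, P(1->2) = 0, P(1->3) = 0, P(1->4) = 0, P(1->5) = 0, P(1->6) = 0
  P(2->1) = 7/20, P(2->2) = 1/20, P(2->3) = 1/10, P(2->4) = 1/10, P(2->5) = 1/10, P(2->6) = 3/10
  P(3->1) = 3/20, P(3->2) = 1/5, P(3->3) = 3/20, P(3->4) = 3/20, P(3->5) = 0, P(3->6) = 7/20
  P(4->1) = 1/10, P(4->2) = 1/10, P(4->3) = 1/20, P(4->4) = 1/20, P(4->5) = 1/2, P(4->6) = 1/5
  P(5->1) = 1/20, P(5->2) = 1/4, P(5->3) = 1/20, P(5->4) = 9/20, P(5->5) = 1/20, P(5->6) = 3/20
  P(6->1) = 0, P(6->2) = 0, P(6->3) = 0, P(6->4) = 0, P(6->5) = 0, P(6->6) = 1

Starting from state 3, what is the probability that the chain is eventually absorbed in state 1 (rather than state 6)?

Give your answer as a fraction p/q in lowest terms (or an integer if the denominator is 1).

Let a_i = P(absorbed in 1 | start in state i).
Boundary conditions: a_1 = 1, a_6 = 0.
For each transient state i, a_i = sum_j P(i->j) * a_j:
  a_2 = 7/20*a_1 + 1/20*a_2 + 1/10*a_3 + 1/10*a_4 + 1/10*a_5 + 3/10*a_6
  a_3 = 3/20*a_1 + 1/5*a_2 + 3/20*a_3 + 3/20*a_4 + 0*a_5 + 7/20*a_6
  a_4 = 1/10*a_1 + 1/10*a_2 + 1/20*a_3 + 1/20*a_4 + 1/2*a_5 + 1/5*a_6
  a_5 = 1/20*a_1 + 1/4*a_2 + 1/20*a_3 + 9/20*a_4 + 1/20*a_5 + 3/20*a_6

Substituting a_1 = 1 and a_6 = 0, rearrange to (I - Q) a = r where r[i] = P(i -> 1):
  [19/20, -1/10, -1/10, -1/10] . (a_2, a_3, a_4, a_5) = 7/20
  [-1/5, 17/20, -3/20, 0] . (a_2, a_3, a_4, a_5) = 3/20
  [-1/10, -1/20, 19/20, -1/2] . (a_2, a_3, a_4, a_5) = 1/10
  [-1/4, -1/20, -9/20, 19/20] . (a_2, a_3, a_4, a_5) = 1/20

Solving yields:
  a_2 = 1533/3163
  a_3 = 9015/25304
  a_4 = 9429/25304
  a_5 = 2375/6326

Starting state is 3, so the absorption probability is a_3 = 9015/25304.

Answer: 9015/25304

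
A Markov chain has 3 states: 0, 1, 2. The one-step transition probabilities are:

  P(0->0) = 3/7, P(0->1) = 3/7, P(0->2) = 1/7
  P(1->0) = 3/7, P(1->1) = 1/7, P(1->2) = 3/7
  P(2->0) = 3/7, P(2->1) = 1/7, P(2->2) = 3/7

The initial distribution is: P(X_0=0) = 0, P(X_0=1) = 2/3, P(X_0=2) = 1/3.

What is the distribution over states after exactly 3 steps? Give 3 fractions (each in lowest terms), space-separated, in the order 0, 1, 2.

Answer: 3/7 13/49 15/49

Derivation:
Propagating the distribution step by step (d_{t+1} = d_t * P):
d_0 = (0=0, 1=2/3, 2=1/3)
  d_1[0] = 0*3/7 + 2/3*3/7 + 1/3*3/7 = 3/7
  d_1[1] = 0*3/7 + 2/3*1/7 + 1/3*1/7 = 1/7
  d_1[2] = 0*1/7 + 2/3*3/7 + 1/3*3/7 = 3/7
d_1 = (0=3/7, 1=1/7, 2=3/7)
  d_2[0] = 3/7*3/7 + 1/7*3/7 + 3/7*3/7 = 3/7
  d_2[1] = 3/7*3/7 + 1/7*1/7 + 3/7*1/7 = 13/49
  d_2[2] = 3/7*1/7 + 1/7*3/7 + 3/7*3/7 = 15/49
d_2 = (0=3/7, 1=13/49, 2=15/49)
  d_3[0] = 3/7*3/7 + 13/49*3/7 + 15/49*3/7 = 3/7
  d_3[1] = 3/7*3/7 + 13/49*1/7 + 15/49*1/7 = 13/49
  d_3[2] = 3/7*1/7 + 13/49*3/7 + 15/49*3/7 = 15/49
d_3 = (0=3/7, 1=13/49, 2=15/49)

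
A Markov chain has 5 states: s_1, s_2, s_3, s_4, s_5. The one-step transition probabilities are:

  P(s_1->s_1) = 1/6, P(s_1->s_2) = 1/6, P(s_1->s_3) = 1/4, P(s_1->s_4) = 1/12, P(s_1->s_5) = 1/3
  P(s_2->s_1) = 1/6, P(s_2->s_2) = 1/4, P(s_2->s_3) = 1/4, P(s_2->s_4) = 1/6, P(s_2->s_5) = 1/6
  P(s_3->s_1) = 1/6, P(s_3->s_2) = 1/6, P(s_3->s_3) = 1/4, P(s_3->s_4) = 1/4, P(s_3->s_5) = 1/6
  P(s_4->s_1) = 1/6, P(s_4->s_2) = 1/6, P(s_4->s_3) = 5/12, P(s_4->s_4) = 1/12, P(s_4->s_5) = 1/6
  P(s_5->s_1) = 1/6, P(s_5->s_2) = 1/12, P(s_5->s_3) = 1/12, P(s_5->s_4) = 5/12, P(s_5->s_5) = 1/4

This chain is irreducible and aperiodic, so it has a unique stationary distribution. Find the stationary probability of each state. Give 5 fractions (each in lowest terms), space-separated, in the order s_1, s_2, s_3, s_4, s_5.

Answer: 1/6 59/363 634/2541 1063/5082 7/33

Derivation:
The stationary distribution satisfies pi = pi * P, i.e.:
  pi_s_1 = 1/6*pi_s_1 + 1/6*pi_s_2 + 1/6*pi_s_3 + 1/6*pi_s_4 + 1/6*pi_s_5
  pi_s_2 = 1/6*pi_s_1 + 1/4*pi_s_2 + 1/6*pi_s_3 + 1/6*pi_s_4 + 1/12*pi_s_5
  pi_s_3 = 1/4*pi_s_1 + 1/4*pi_s_2 + 1/4*pi_s_3 + 5/12*pi_s_4 + 1/12*pi_s_5
  pi_s_4 = 1/12*pi_s_1 + 1/6*pi_s_2 + 1/4*pi_s_3 + 1/12*pi_s_4 + 5/12*pi_s_5
  pi_s_5 = 1/3*pi_s_1 + 1/6*pi_s_2 + 1/6*pi_s_3 + 1/6*pi_s_4 + 1/4*pi_s_5
with normalization: pi_s_1 + pi_s_2 + pi_s_3 + pi_s_4 + pi_s_5 = 1.

Using the first 4 balance equations plus normalization, the linear system A*pi = b is:
  [-5/6, 1/6, 1/6, 1/6, 1/6] . pi = 0
  [1/6, -3/4, 1/6, 1/6, 1/12] . pi = 0
  [1/4, 1/4, -3/4, 5/12, 1/12] . pi = 0
  [1/12, 1/6, 1/4, -11/12, 5/12] . pi = 0
  [1, 1, 1, 1, 1] . pi = 1

Solving yields:
  pi_s_1 = 1/6
  pi_s_2 = 59/363
  pi_s_3 = 634/2541
  pi_s_4 = 1063/5082
  pi_s_5 = 7/33

Verification (pi * P):
  1/6*1/6 + 59/363*1/6 + 634/2541*1/6 + 1063/5082*1/6 + 7/33*1/6 = 1/6 = pi_s_1  (ok)
  1/6*1/6 + 59/363*1/4 + 634/2541*1/6 + 1063/5082*1/6 + 7/33*1/12 = 59/363 = pi_s_2  (ok)
  1/6*1/4 + 59/363*1/4 + 634/2541*1/4 + 1063/5082*5/12 + 7/33*1/12 = 634/2541 = pi_s_3  (ok)
  1/6*1/12 + 59/363*1/6 + 634/2541*1/4 + 1063/5082*1/12 + 7/33*5/12 = 1063/5082 = pi_s_4  (ok)
  1/6*1/3 + 59/363*1/6 + 634/2541*1/6 + 1063/5082*1/6 + 7/33*1/4 = 7/33 = pi_s_5  (ok)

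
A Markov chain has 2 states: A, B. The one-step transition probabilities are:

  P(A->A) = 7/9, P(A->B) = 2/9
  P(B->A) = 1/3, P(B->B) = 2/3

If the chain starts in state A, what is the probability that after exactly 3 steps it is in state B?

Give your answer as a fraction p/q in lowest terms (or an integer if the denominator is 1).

Computing P^3 by repeated multiplication:
P^1 =
  A: [7/9, 2/9]
  B: [1/3, 2/3]
P^2 =
  A: [55/81, 26/81]
  B: [13/27, 14/27]
P^3 =
  A: [463/729, 266/729]
  B: [133/243, 110/243]

(P^3)[A -> B] = 266/729

Answer: 266/729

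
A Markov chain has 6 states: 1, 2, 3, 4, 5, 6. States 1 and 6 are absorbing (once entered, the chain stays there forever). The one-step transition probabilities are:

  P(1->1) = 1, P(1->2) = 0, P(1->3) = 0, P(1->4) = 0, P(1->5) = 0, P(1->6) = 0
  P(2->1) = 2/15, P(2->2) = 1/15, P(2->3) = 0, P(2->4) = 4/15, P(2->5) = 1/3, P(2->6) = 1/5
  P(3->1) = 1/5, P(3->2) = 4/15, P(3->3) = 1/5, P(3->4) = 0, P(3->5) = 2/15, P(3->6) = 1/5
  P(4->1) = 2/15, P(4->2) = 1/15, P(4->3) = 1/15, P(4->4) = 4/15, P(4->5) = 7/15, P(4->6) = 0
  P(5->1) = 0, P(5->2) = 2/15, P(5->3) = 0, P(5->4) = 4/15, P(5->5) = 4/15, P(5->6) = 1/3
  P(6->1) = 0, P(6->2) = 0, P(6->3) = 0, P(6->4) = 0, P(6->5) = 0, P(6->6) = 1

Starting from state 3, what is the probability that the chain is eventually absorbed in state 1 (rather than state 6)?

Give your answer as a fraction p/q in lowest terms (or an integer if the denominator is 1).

Let a_i = P(absorbed in 1 | start in state i).
Boundary conditions: a_1 = 1, a_6 = 0.
For each transient state i, a_i = sum_j P(i->j) * a_j:
  a_2 = 2/15*a_1 + 1/15*a_2 + 0*a_3 + 4/15*a_4 + 1/3*a_5 + 1/5*a_6
  a_3 = 1/5*a_1 + 4/15*a_2 + 1/5*a_3 + 0*a_4 + 2/15*a_5 + 1/5*a_6
  a_4 = 2/15*a_1 + 1/15*a_2 + 1/15*a_3 + 4/15*a_4 + 7/15*a_5 + 0*a_6
  a_5 = 0*a_1 + 2/15*a_2 + 0*a_3 + 4/15*a_4 + 4/15*a_5 + 1/3*a_6

Substituting a_1 = 1 and a_6 = 0, rearrange to (I - Q) a = r where r[i] = P(i -> 1):
  [14/15, 0, -4/15, -1/3] . (a_2, a_3, a_4, a_5) = 2/15
  [-4/15, 4/5, 0, -2/15] . (a_2, a_3, a_4, a_5) = 1/5
  [-1/15, -1/15, 11/15, -7/15] . (a_2, a_3, a_4, a_5) = 2/15
  [-2/15, 0, -4/15, 11/15] . (a_2, a_3, a_4, a_5) = 0

Solving yields:
  a_2 = 493/1560
  a_3 = 151/390
  a_4 = 191/520
  a_5 = 149/780

Starting state is 3, so the absorption probability is a_3 = 151/390.

Answer: 151/390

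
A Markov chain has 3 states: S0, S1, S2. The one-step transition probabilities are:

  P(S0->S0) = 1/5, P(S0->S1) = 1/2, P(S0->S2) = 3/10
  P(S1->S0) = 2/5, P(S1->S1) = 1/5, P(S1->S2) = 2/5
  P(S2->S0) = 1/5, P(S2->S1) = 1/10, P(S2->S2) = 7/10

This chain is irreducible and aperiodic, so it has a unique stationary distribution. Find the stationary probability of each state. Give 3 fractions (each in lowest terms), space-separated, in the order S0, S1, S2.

Answer: 10/41 9/41 22/41

Derivation:
The stationary distribution satisfies pi = pi * P, i.e.:
  pi_S0 = 1/5*pi_S0 + 2/5*pi_S1 + 1/5*pi_S2
  pi_S1 = 1/2*pi_S0 + 1/5*pi_S1 + 1/10*pi_S2
  pi_S2 = 3/10*pi_S0 + 2/5*pi_S1 + 7/10*pi_S2
with normalization: pi_S0 + pi_S1 + pi_S2 = 1.

Using the first 2 balance equations plus normalization, the linear system A*pi = b is:
  [-4/5, 2/5, 1/5] . pi = 0
  [1/2, -4/5, 1/10] . pi = 0
  [1, 1, 1] . pi = 1

Solving yields:
  pi_S0 = 10/41
  pi_S1 = 9/41
  pi_S2 = 22/41

Verification (pi * P):
  10/41*1/5 + 9/41*2/5 + 22/41*1/5 = 10/41 = pi_S0  (ok)
  10/41*1/2 + 9/41*1/5 + 22/41*1/10 = 9/41 = pi_S1  (ok)
  10/41*3/10 + 9/41*2/5 + 22/41*7/10 = 22/41 = pi_S2  (ok)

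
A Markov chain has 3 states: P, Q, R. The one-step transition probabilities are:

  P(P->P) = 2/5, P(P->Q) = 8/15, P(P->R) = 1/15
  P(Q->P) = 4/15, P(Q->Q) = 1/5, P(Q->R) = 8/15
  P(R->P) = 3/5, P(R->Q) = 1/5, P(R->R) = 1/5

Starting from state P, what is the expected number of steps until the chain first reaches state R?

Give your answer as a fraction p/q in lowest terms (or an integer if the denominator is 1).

Answer: 75/19

Derivation:
Let h_i = expected steps to first reach R from state i.
Boundary: h_R = 0.
First-step equations for the other states:
  h_P = 1 + 2/5*h_P + 8/15*h_Q + 1/15*h_R
  h_Q = 1 + 4/15*h_P + 1/5*h_Q + 8/15*h_R

Substituting h_R = 0 and rearranging gives the linear system (I - Q) h = 1:
  [3/5, -8/15] . (h_P, h_Q) = 1
  [-4/15, 4/5] . (h_P, h_Q) = 1

Solving yields:
  h_P = 75/19
  h_Q = 195/76

Starting state is P, so the expected hitting time is h_P = 75/19.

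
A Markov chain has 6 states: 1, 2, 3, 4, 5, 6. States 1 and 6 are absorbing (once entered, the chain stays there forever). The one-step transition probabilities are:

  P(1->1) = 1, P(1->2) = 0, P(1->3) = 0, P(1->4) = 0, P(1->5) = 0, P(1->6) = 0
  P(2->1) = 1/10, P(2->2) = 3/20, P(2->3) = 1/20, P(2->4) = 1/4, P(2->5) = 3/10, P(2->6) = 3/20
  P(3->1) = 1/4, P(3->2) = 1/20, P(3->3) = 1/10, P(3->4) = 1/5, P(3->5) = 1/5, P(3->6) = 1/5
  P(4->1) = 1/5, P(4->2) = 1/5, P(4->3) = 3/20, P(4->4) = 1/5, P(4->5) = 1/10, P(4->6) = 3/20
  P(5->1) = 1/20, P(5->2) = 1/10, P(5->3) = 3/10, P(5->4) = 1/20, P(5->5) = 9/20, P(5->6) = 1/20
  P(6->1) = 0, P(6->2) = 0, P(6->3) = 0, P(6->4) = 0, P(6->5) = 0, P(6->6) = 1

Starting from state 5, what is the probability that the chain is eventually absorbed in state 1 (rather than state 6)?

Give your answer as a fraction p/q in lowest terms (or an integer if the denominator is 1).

Let a_i = P(absorbed in 1 | start in state i).
Boundary conditions: a_1 = 1, a_6 = 0.
For each transient state i, a_i = sum_j P(i->j) * a_j:
  a_2 = 1/10*a_1 + 3/20*a_2 + 1/20*a_3 + 1/4*a_4 + 3/10*a_5 + 3/20*a_6
  a_3 = 1/4*a_1 + 1/20*a_2 + 1/10*a_3 + 1/5*a_4 + 1/5*a_5 + 1/5*a_6
  a_4 = 1/5*a_1 + 1/5*a_2 + 3/20*a_3 + 1/5*a_4 + 1/10*a_5 + 3/20*a_6
  a_5 = 1/20*a_1 + 1/10*a_2 + 3/10*a_3 + 1/20*a_4 + 9/20*a_5 + 1/20*a_6

Substituting a_1 = 1 and a_6 = 0, rearrange to (I - Q) a = r where r[i] = P(i -> 1):
  [17/20, -1/20, -1/4, -3/10] . (a_2, a_3, a_4, a_5) = 1/10
  [-1/20, 9/10, -1/5, -1/5] . (a_2, a_3, a_4, a_5) = 1/4
  [-1/5, -3/20, 4/5, -1/10] . (a_2, a_3, a_4, a_5) = 1/5
  [-1/10, -3/10, -1/20, 11/20] . (a_2, a_3, a_4, a_5) = 1/20

Solving yields:
  a_2 = 5575/11281
  a_3 = 18352/33843
  a_4 = 18307/33843
  a_5 = 17792/33843

Starting state is 5, so the absorption probability is a_5 = 17792/33843.

Answer: 17792/33843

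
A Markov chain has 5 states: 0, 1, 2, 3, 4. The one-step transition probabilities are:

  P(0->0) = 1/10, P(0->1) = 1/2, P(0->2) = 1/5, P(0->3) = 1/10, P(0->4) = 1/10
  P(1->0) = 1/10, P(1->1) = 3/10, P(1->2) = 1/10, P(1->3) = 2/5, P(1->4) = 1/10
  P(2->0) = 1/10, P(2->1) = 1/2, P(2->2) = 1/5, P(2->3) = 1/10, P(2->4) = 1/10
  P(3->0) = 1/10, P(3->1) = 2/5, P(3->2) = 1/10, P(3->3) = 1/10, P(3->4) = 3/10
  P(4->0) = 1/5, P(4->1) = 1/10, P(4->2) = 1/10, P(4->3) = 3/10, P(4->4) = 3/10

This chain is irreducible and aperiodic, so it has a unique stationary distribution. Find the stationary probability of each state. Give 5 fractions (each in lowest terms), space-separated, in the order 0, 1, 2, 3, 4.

Answer: 379/3200 161/480 1193/9600 19/80 59/320

Derivation:
The stationary distribution satisfies pi = pi * P, i.e.:
  pi_0 = 1/10*pi_0 + 1/10*pi_1 + 1/10*pi_2 + 1/10*pi_3 + 1/5*pi_4
  pi_1 = 1/2*pi_0 + 3/10*pi_1 + 1/2*pi_2 + 2/5*pi_3 + 1/10*pi_4
  pi_2 = 1/5*pi_0 + 1/10*pi_1 + 1/5*pi_2 + 1/10*pi_3 + 1/10*pi_4
  pi_3 = 1/10*pi_0 + 2/5*pi_1 + 1/10*pi_2 + 1/10*pi_3 + 3/10*pi_4
  pi_4 = 1/10*pi_0 + 1/10*pi_1 + 1/10*pi_2 + 3/10*pi_3 + 3/10*pi_4
with normalization: pi_0 + pi_1 + pi_2 + pi_3 + pi_4 = 1.

Using the first 4 balance equations plus normalization, the linear system A*pi = b is:
  [-9/10, 1/10, 1/10, 1/10, 1/5] . pi = 0
  [1/2, -7/10, 1/2, 2/5, 1/10] . pi = 0
  [1/5, 1/10, -4/5, 1/10, 1/10] . pi = 0
  [1/10, 2/5, 1/10, -9/10, 3/10] . pi = 0
  [1, 1, 1, 1, 1] . pi = 1

Solving yields:
  pi_0 = 379/3200
  pi_1 = 161/480
  pi_2 = 1193/9600
  pi_3 = 19/80
  pi_4 = 59/320

Verification (pi * P):
  379/3200*1/10 + 161/480*1/10 + 1193/9600*1/10 + 19/80*1/10 + 59/320*1/5 = 379/3200 = pi_0  (ok)
  379/3200*1/2 + 161/480*3/10 + 1193/9600*1/2 + 19/80*2/5 + 59/320*1/10 = 161/480 = pi_1  (ok)
  379/3200*1/5 + 161/480*1/10 + 1193/9600*1/5 + 19/80*1/10 + 59/320*1/10 = 1193/9600 = pi_2  (ok)
  379/3200*1/10 + 161/480*2/5 + 1193/9600*1/10 + 19/80*1/10 + 59/320*3/10 = 19/80 = pi_3  (ok)
  379/3200*1/10 + 161/480*1/10 + 1193/9600*1/10 + 19/80*3/10 + 59/320*3/10 = 59/320 = pi_4  (ok)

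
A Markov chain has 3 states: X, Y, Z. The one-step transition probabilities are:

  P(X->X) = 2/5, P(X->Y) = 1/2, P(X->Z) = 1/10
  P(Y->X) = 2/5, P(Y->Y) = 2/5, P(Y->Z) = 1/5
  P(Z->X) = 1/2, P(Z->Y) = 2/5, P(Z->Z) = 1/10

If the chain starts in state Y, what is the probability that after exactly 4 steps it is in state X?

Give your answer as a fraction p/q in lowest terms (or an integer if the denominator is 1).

Answer: 259/625

Derivation:
Computing P^4 by repeated multiplication:
P^1 =
  X: [2/5, 1/2, 1/10]
  Y: [2/5, 2/5, 1/5]
  Z: [1/2, 2/5, 1/10]
P^2 =
  X: [41/100, 11/25, 3/20]
  Y: [21/50, 11/25, 7/50]
  Z: [41/100, 9/20, 7/50]
P^3 =
  X: [83/200, 441/1000, 18/125]
  Y: [207/500, 221/500, 18/125]
  Z: [207/500, 441/1000, 29/200]
P^4 =
  X: [259/625, 883/2000, 1441/10000]
  Y: [259/625, 2207/5000, 721/5000]
  Z: [829/2000, 2207/5000, 1441/10000]

(P^4)[Y -> X] = 259/625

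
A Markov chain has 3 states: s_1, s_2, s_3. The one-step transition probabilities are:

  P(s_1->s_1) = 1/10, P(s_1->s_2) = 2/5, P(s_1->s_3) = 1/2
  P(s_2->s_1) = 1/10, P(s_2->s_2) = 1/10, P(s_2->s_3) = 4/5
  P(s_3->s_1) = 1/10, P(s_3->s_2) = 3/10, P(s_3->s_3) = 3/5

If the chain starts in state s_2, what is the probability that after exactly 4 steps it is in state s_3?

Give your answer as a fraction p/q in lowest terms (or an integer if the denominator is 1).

Answer: 1601/2500

Derivation:
Computing P^4 by repeated multiplication:
P^1 =
  s_1: [1/10, 2/5, 1/2]
  s_2: [1/10, 1/10, 4/5]
  s_3: [1/10, 3/10, 3/5]
P^2 =
  s_1: [1/10, 23/100, 67/100]
  s_2: [1/10, 29/100, 61/100]
  s_3: [1/10, 1/4, 13/20]
P^3 =
  s_1: [1/10, 33/125, 159/250]
  s_2: [1/10, 63/250, 81/125]
  s_3: [1/10, 13/50, 16/25]
P^4 =
  s_1: [1/10, 643/2500, 1607/2500]
  s_2: [1/10, 649/2500, 1601/2500]
  s_3: [1/10, 129/500, 321/500]

(P^4)[s_2 -> s_3] = 1601/2500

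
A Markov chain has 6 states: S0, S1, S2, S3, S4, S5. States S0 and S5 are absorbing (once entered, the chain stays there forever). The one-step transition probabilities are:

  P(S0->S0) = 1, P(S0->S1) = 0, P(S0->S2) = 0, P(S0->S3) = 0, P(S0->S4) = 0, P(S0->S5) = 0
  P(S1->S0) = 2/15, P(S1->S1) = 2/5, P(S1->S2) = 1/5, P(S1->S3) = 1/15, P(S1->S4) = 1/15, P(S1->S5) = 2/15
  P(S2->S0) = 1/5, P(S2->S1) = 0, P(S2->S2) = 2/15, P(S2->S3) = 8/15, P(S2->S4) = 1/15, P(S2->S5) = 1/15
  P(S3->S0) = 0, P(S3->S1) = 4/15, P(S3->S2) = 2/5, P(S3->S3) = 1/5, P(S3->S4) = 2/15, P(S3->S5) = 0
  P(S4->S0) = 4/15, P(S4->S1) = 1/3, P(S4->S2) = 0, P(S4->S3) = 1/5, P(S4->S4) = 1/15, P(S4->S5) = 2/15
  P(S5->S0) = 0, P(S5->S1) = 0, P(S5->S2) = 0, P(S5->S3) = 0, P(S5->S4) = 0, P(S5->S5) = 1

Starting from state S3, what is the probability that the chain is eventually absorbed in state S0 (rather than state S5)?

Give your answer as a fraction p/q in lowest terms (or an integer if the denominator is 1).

Let a_i = P(absorbed in S0 | start in state i).
Boundary conditions: a_S0 = 1, a_S5 = 0.
For each transient state i, a_i = sum_j P(i->j) * a_j:
  a_S1 = 2/15*a_S0 + 2/5*a_S1 + 1/5*a_S2 + 1/15*a_S3 + 1/15*a_S4 + 2/15*a_S5
  a_S2 = 1/5*a_S0 + 0*a_S1 + 2/15*a_S2 + 8/15*a_S3 + 1/15*a_S4 + 1/15*a_S5
  a_S3 = 0*a_S0 + 4/15*a_S1 + 2/5*a_S2 + 1/5*a_S3 + 2/15*a_S4 + 0*a_S5
  a_S4 = 4/15*a_S0 + 1/3*a_S1 + 0*a_S2 + 1/5*a_S3 + 1/15*a_S4 + 2/15*a_S5

Substituting a_S0 = 1 and a_S5 = 0, rearrange to (I - Q) a = r where r[i] = P(i -> S0):
  [3/5, -1/5, -1/15, -1/15] . (a_S1, a_S2, a_S3, a_S4) = 2/15
  [0, 13/15, -8/15, -1/15] . (a_S1, a_S2, a_S3, a_S4) = 1/5
  [-4/15, -2/5, 4/5, -2/15] . (a_S1, a_S2, a_S3, a_S4) = 0
  [-1/3, 0, -1/5, 14/15] . (a_S1, a_S2, a_S3, a_S4) = 4/15

Solving yields:
  a_S1 = 1373/2340
  a_S2 = 157/234
  a_S3 = 1489/2340
  a_S4 = 739/1170

Starting state is S3, so the absorption probability is a_S3 = 1489/2340.

Answer: 1489/2340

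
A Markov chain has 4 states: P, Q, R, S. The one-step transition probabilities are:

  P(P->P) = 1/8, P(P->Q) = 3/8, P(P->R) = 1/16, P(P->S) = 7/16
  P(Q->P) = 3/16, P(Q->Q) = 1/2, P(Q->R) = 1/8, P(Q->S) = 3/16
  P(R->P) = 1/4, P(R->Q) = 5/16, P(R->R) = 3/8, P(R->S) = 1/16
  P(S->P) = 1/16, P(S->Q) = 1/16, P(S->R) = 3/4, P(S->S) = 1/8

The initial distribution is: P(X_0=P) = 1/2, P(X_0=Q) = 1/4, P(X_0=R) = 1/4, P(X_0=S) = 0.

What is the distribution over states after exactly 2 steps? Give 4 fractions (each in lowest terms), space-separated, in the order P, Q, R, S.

Answer: 155/1024 167/512 337/1024 99/512

Derivation:
Propagating the distribution step by step (d_{t+1} = d_t * P):
d_0 = (P=1/2, Q=1/4, R=1/4, S=0)
  d_1[P] = 1/2*1/8 + 1/4*3/16 + 1/4*1/4 + 0*1/16 = 11/64
  d_1[Q] = 1/2*3/8 + 1/4*1/2 + 1/4*5/16 + 0*1/16 = 25/64
  d_1[R] = 1/2*1/16 + 1/4*1/8 + 1/4*3/8 + 0*3/4 = 5/32
  d_1[S] = 1/2*7/16 + 1/4*3/16 + 1/4*1/16 + 0*1/8 = 9/32
d_1 = (P=11/64, Q=25/64, R=5/32, S=9/32)
  d_2[P] = 11/64*1/8 + 25/64*3/16 + 5/32*1/4 + 9/32*1/16 = 155/1024
  d_2[Q] = 11/64*3/8 + 25/64*1/2 + 5/32*5/16 + 9/32*1/16 = 167/512
  d_2[R] = 11/64*1/16 + 25/64*1/8 + 5/32*3/8 + 9/32*3/4 = 337/1024
  d_2[S] = 11/64*7/16 + 25/64*3/16 + 5/32*1/16 + 9/32*1/8 = 99/512
d_2 = (P=155/1024, Q=167/512, R=337/1024, S=99/512)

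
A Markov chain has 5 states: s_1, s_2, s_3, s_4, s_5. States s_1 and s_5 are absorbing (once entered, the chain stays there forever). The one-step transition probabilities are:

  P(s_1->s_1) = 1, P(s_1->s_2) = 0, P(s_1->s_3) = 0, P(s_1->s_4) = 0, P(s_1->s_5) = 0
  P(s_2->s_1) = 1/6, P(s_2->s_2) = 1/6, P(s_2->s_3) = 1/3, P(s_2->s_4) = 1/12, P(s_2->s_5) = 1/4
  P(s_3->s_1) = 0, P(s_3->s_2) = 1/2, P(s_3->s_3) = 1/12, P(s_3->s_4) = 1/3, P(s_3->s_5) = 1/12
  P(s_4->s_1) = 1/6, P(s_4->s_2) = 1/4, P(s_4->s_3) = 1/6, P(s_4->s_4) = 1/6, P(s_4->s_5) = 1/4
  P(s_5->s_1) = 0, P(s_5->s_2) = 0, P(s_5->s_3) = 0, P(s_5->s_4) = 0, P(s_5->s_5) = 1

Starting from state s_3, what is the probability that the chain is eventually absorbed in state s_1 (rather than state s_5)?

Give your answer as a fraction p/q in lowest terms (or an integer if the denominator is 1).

Answer: 236/687

Derivation:
Let a_i = P(absorbed in s_1 | start in state i).
Boundary conditions: a_s_1 = 1, a_s_5 = 0.
For each transient state i, a_i = sum_j P(i->j) * a_j:
  a_s_2 = 1/6*a_s_1 + 1/6*a_s_2 + 1/3*a_s_3 + 1/12*a_s_4 + 1/4*a_s_5
  a_s_3 = 0*a_s_1 + 1/2*a_s_2 + 1/12*a_s_3 + 1/3*a_s_4 + 1/12*a_s_5
  a_s_4 = 1/6*a_s_1 + 1/4*a_s_2 + 1/6*a_s_3 + 1/6*a_s_4 + 1/4*a_s_5

Substituting a_s_1 = 1 and a_s_5 = 0, rearrange to (I - Q) a = r where r[i] = P(i -> s_1):
  [5/6, -1/3, -1/12] . (a_s_2, a_s_3, a_s_4) = 1/6
  [-1/2, 11/12, -1/3] . (a_s_2, a_s_3, a_s_4) = 0
  [-1/4, -1/6, 5/6] . (a_s_2, a_s_3, a_s_4) = 1/6

Solving yields:
  a_s_2 = 86/229
  a_s_3 = 236/687
  a_s_4 = 262/687

Starting state is s_3, so the absorption probability is a_s_3 = 236/687.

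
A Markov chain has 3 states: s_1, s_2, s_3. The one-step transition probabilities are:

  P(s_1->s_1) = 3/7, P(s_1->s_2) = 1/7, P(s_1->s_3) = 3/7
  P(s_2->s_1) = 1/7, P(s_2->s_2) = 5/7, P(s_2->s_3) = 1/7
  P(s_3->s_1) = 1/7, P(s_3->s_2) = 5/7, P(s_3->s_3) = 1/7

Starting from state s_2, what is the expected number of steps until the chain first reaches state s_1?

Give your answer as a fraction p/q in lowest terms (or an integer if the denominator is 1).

Let h_i = expected steps to first reach s_1 from state i.
Boundary: h_s_1 = 0.
First-step equations for the other states:
  h_s_2 = 1 + 1/7*h_s_1 + 5/7*h_s_2 + 1/7*h_s_3
  h_s_3 = 1 + 1/7*h_s_1 + 5/7*h_s_2 + 1/7*h_s_3

Substituting h_s_1 = 0 and rearranging gives the linear system (I - Q) h = 1:
  [2/7, -1/7] . (h_s_2, h_s_3) = 1
  [-5/7, 6/7] . (h_s_2, h_s_3) = 1

Solving yields:
  h_s_2 = 7
  h_s_3 = 7

Starting state is s_2, so the expected hitting time is h_s_2 = 7.

Answer: 7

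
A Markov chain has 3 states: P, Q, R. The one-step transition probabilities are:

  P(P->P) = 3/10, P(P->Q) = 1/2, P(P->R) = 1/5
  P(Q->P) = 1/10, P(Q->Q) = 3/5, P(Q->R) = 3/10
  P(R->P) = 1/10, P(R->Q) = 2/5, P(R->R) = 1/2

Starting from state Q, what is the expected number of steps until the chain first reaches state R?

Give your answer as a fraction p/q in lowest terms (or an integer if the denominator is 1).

Answer: 80/23

Derivation:
Let h_i = expected steps to first reach R from state i.
Boundary: h_R = 0.
First-step equations for the other states:
  h_P = 1 + 3/10*h_P + 1/2*h_Q + 1/5*h_R
  h_Q = 1 + 1/10*h_P + 3/5*h_Q + 3/10*h_R

Substituting h_R = 0 and rearranging gives the linear system (I - Q) h = 1:
  [7/10, -1/2] . (h_P, h_Q) = 1
  [-1/10, 2/5] . (h_P, h_Q) = 1

Solving yields:
  h_P = 90/23
  h_Q = 80/23

Starting state is Q, so the expected hitting time is h_Q = 80/23.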